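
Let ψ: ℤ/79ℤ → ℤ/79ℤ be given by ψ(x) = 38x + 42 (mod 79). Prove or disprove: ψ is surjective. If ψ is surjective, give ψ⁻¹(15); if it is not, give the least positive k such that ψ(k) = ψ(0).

18

Since gcd(38, 79) = 1, 38 is invertible modulo 79. Euclid's algorithm: 79 = 2·38 + 3, 38 = 12·3 + 2, 3 = 1·2 + 1; back-substituting gives 1 = 52·38 − 25·79, so 38⁻¹ ≡ 52 (mod 79).
For any y ∈ ℤ/79ℤ, x = 52(y − 42) mod 79 satisfies ψ(x) = 38·52(y − 42) + 42 ≡ y (since 38·52 ≡ 1 mod 79). So every y has a preimage.
Therefore ψ is surjective.
Since ψ is surjective, we find ψ⁻¹(15): we need 38x ≡ 15 − 42 ≡ 52 (mod 79). Using 38⁻¹ = 52: x ≡ 52·52 = 2704 = 34·79 + 18, so x = 18.
Check: ψ(18) = 38·18 + 42 = 726 = 9·79 + 15 ≡ 15 (mod 79).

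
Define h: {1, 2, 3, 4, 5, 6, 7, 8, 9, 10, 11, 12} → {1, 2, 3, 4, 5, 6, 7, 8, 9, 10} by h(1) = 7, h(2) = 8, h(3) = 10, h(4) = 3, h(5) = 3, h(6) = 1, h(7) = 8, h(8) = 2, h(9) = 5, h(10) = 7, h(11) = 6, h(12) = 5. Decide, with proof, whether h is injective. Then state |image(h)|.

8

h(4) = 3 = h(5) with 4 ≠ 5, so h is not injective.
The image of h is {1, 2, 3, 5, 6, 7, 8, 10}, which has 8 elements.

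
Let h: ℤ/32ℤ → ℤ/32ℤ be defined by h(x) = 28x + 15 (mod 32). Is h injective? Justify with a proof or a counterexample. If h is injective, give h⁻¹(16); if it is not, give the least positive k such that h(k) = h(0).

We have gcd(28, 32) = 4 > 1. Taking x_1 = 0 and x_2 = 8: h(0) = 15 and h(8) = 28·8 + 15 = 239 ≡ 15 (mod 32).
So h(0) = h(8) while 0 ≠ 8, so h is not injective.
Since h is not injective, we find the least positive k with h(k) = h(0): this means 28k ≡ 0 (mod 32), i.e. 32 ∣ 28k. Since gcd(28, 32) = 4, dividing through by 4 this holds exactly when 8 ∣ 7k, and as gcd(7, 8) = 1, exactly when 8 ∣ k.
The smallest positive such k is 8.

8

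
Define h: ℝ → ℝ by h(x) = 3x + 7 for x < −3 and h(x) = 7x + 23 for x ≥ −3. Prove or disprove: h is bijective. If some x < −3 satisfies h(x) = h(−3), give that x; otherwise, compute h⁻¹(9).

Both pieces are strictly increasing (slopes 3 and 7), so each is injective on its own interval.
The left piece maps (−∞, −3) onto (−∞, −2); the right piece maps [−3, ∞) onto [2, ∞).
The images leave a gap (−2 has no preimage), so h is not surjective, hence not bijective.
Because the two images are disjoint, no x < −3 has h(x) = h(−3), so we compute h⁻¹(9): 9 lies in [2, ∞), so solve 7x + 23 = 9: x = (9 − 23)/7 = −2.

-2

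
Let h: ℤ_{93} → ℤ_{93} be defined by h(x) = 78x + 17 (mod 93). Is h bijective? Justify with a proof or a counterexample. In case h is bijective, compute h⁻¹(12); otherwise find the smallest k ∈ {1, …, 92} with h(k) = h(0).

By definition, h is injective when h(u) = h(v) forces u = v.
We have gcd(78, 93) = 3 > 1. Taking u = 0 and v = 31: h(0) = 17 and h(31) = 78·31 + 17 = 2435 ≡ 17 (mod 93).
So h(0) = h(31) while 0 ≠ 31, therefore h is not injective, hence not bijective.
Since h is not bijective, we find the least positive k with h(k) = h(0): this means 78k ≡ 0 (mod 93), i.e. 93 ∣ 78k. Since gcd(78, 93) = 3, dividing through by 3 this holds exactly when 31 ∣ 26k, and as gcd(26, 31) = 1, exactly when 31 ∣ k.
The smallest positive such k is 31.

31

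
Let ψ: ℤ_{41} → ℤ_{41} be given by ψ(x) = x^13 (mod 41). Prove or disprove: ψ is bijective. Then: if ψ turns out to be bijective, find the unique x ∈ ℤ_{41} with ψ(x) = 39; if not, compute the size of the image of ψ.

5

Since 41 is prime, the nonzero elements of ℤ_{41} form a cyclic group of order 40.
As gcd(13, 40) = 1, raising to the 13th power is a bijection on this group: if x_1^13 ≡ x_2^13 then (x_1x_2^{−1})^13 = 1, and the only element of order dividing gcd(13, 40) = 1 is 1, so x_1 = x_2.
With ψ(0) = 0 this makes ψ injective on all of ℤ_{41}, hence bijective (finite equal-size domain and codomain). In particular ψ is bijective.
Since ψ is bijective, we find the preimage of 39. The inverse of x ↦ x^13 on (ℤ_{41})^× is x ↦ x^37, because 13·37 = 481 = 12·40 + 1 ≡ 1 (mod 40) and x^{40} = 1 for x ≠ 0 (Fermat). So ψ⁻¹(39) = 39^37 mod 41.
Repeated squaring mod 41: 39^1 ≡ 39, 39^2 ≡ 39² = 1521 ≡ 4, 39^4 ≡ 4² = 16, 39^8 ≡ 16² = 256 ≡ 10, 39^16 ≡ 10² = 100 ≡ 18, 39^32 ≡ 18² = 324 ≡ 37. Since 37 = 32 + 4 + 1, 39^37 ≡ 37·16·39: 37·16 = 592 ≡ 18, then 18·39 = 702 ≡ 5. So 39^37 ≡ 5 (mod 41).
Hence ψ⁻¹(39) = 5.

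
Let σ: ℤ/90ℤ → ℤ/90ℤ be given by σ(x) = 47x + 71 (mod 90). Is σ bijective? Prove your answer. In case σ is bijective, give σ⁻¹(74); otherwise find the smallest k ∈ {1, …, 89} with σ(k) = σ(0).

Recall that σ is injective when σ(s) = σ(t) forces s = t.
If σ(s) = σ(t), then 47s ≡ 47t (mod 90). Because gcd(47, 90) = 1, we may cancel 47 to get s ≡ t (mod 90).
We now compute 47⁻¹ mod 90 explicitly. Euclid's algorithm: 90 = 1·47 + 43, 47 = 1·43 + 4, 43 = 10·4 + 3, 4 = 1·3 + 1; back-substituting gives 1 = 23·47 − 12·90, so 47⁻¹ ≡ 23 (mod 90).
For any y ∈ ℤ/90ℤ, x = 23(y − 71) mod 90 satisfies σ(x) = 47·23(y − 71) + 71 ≡ y (since 47·23 ≡ 1 mod 90). So every y has a preimage.
So σ is bijective.
Since σ is bijective, we compute σ⁻¹(74): solve 47x + 71 ≡ 74 (mod 90), i.e. 47x ≡ 3 (mod 90).
Multiplying by 47⁻¹ = 23 gives x ≡ 23·3 = 69 ≡ 69 (mod 90).
Check: σ(69) = 47·69 + 71 = 3314 = 36·90 + 74 ≡ 74 (mod 90).

69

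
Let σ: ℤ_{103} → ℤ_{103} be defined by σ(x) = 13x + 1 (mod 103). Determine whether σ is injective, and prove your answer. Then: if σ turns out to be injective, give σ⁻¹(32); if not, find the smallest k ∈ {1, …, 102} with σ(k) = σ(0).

42

Recall: σ is injective if σ(s) = σ(t) implies s = t.
Suppose σ(s) = σ(t) in ℤ_{103}. Then 13s + 1 ≡ 13t + 1 (mod 103), so 13(s − t) ≡ 0 (mod 103).
Since gcd(13, 103) = 1, 13 is invertible modulo 103, so s − t ≡ 0 (mod 103), i.e. s = t.
Hence σ is injective.
We now compute 13⁻¹ mod 103 explicitly. Euclid's algorithm: 103 = 7·13 + 12, 13 = 1·12 + 1; back-substituting gives 1 = 8·13 − 1·103, so 13⁻¹ ≡ 8 (mod 103).
Since σ is injective, we find σ⁻¹(32): we need 13x ≡ 32 − 1 ≡ 31 (mod 103). Using 13⁻¹ = 8: x ≡ 8·31 = 248 = 2·103 + 42, so x = 42.
Check: σ(42) = 13·42 + 1 = 547 = 5·103 + 32 ≡ 32 (mod 103).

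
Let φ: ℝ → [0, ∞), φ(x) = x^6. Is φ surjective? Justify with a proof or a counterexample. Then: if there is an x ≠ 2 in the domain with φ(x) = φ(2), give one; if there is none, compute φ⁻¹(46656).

-2

For any y ∈ [0, ∞), x = y^{1/6} ∈ ℝ satisfies x^6 = y, so φ is surjective.
For the follow-up, such an x exists: taking x = −2 ∈ ℝ gives φ(−2) = 64 = φ(2) with −2 ≠ 2.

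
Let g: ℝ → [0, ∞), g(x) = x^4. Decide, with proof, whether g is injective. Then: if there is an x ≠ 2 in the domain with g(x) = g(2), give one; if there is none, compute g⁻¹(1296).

-2

g(2) = 16 = (−2)^4 = g(−2) (since 4 is even), with 2 ≠ −2. So g is not injective.
For the follow-up, such an x exists: taking x = −2 ∈ ℝ gives g(−2) = 16 = g(2) with −2 ≠ 2.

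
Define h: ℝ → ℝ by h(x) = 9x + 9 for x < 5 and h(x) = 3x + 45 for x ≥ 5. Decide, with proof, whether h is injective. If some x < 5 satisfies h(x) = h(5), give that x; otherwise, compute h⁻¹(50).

41/9

Both pieces are strictly increasing (slopes 9 and 3), so each is injective on its own interval.
The left piece maps (−∞, 5) onto (−∞, 54); the right piece maps [5, ∞) onto [60, ∞).
These images are disjoint, so no value is attained by both pieces. So h is injective.
Because the two images are disjoint, no x < 5 has h(x) = h(5), so we compute h⁻¹(50): 50 lies in (−∞, 54), so solve 9x + 9 = 50: x = (50 − 9)/9 = 41/9.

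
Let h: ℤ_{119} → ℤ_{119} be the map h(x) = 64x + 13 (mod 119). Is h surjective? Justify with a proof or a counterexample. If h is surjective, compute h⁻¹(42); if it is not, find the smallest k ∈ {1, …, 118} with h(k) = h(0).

99

Since gcd(64, 119) = 1, 64 is invertible modulo 119. Euclid's algorithm: 119 = 1·64 + 55, 64 = 1·55 + 9, 55 = 6·9 + 1; back-substituting gives 1 = 106·64 − 57·119, so 64⁻¹ ≡ 106 (mod 119).
Then y ↦ 106(y − 13) is a two-sided inverse to h, so every y ∈ ℤ_{119} has a preimage.
Thus h is surjective.
Since h is surjective, we find h⁻¹(42): we need 64x ≡ 42 − 13 ≡ 29 (mod 119). Using 64⁻¹ = 106: x ≡ 106·29 = 3074 = 25·119 + 99, so x = 99.
Check: h(99) = 64·99 + 13 = 6349 = 53·119 + 42 ≡ 42 (mod 119).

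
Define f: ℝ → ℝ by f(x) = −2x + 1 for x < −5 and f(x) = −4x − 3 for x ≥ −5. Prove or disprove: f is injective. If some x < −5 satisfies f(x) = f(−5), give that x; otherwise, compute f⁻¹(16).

-8

Both pieces are strictly decreasing (slopes −2 and −4), so each is injective on its own interval.
The left piece maps (−∞, −5) onto (11, ∞); the right piece maps [−5, ∞) onto (−∞, 17].
These images overlap. In particular f(−5) = 17 (right piece), and solving −2x + 1 = 17 on the left piece gives x = −8 < −5.
So f(−8) = f(−5) with −8 ≠ −5, and f is not injective. This x = −8 is the requested value below −5.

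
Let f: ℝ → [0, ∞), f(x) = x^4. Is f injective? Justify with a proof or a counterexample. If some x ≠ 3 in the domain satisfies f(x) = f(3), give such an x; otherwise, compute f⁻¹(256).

-3

f(3) = 81 = (−3)^4 = f(−3) (since 4 is even), with 3 ≠ −3. So f is not injective.
For the follow-up, such an x exists: taking x = −3 ∈ ℝ gives f(−3) = 81 = f(3) with −3 ≠ 3.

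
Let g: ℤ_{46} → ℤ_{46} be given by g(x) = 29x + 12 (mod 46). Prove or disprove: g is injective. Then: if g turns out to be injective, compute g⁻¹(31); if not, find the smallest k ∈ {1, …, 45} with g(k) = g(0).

By definition, g is injective when g(u) = g(v) forces u = v.
If g(u) = g(v), then 29u ≡ 29v (mod 46). Because gcd(29, 46) = 1, we may cancel 29 to get u ≡ v (mod 46).
Thus g is injective.
We now compute 29⁻¹ mod 46 explicitly. Euclid's algorithm: 46 = 1·29 + 17, 29 = 1·17 + 12, 17 = 1·12 + 5, 12 = 2·5 + 2, 5 = 2·2 + 1; back-substituting gives 1 = 27·29 − 17·46, so 29⁻¹ ≡ 27 (mod 46).
Since g is injective, we compute g⁻¹(31): solve 29x + 12 ≡ 31 (mod 46), i.e. 29x ≡ 19 (mod 46).
Multiplying by 29⁻¹ = 27 gives x ≡ 27·19 = 513 = 11·46 + 7 ≡ 7 (mod 46).
Check: g(7) = 29·7 + 12 = 215 = 4·46 + 31 ≡ 31 (mod 46).

7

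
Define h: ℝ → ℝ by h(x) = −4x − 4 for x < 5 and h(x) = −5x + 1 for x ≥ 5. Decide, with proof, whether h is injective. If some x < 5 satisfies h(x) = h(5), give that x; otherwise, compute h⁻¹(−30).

Both pieces are strictly decreasing (slopes −4 and −5), so each is injective on its own interval.
The left piece maps (−∞, 5) onto (−24, ∞); the right piece maps [5, ∞) onto (−∞, −24].
These images are disjoint, so no value is attained by both pieces. Thus h is injective.
Because the two images are disjoint, no x < 5 has h(x) = h(5), so we compute h⁻¹(−30): −30 lies in (−∞, −24], so solve −5x + 1 = −30: x = (−30 − 1)/(−5) = 31/5.

31/5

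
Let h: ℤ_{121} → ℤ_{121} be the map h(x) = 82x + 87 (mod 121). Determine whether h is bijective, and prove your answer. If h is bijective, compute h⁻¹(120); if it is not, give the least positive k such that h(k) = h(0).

If h(u) = h(v), then 82u ≡ 82v (mod 121). Because gcd(82, 121) = 1, we may cancel 82 to get u ≡ v (mod 121).
We now compute 82⁻¹ mod 121 explicitly. Euclid's algorithm: 121 = 1·82 + 39, 82 = 2·39 + 4, 39 = 9·4 + 3, 4 = 1·3 + 1; back-substituting gives 1 = 31·82 − 21·121, so 82⁻¹ ≡ 31 (mod 121).
For any y ∈ ℤ_{121}, x = 31(y − 87) mod 121 satisfies h(x) = 82·31(y − 87) + 87 ≡ y (since 82·31 ≡ 1 mod 121). So every y has a preimage.
Hence h is bijective.
Since h is bijective, we compute h⁻¹(120): solve 82x + 87 ≡ 120 (mod 121), i.e. 82x ≡ 33 (mod 121).
Multiplying by 82⁻¹ = 31 gives x ≡ 31·33 = 1023 = 8·121 + 55 ≡ 55 (mod 121).
Check: h(55) = 82·55 + 87 = 4597 = 37·121 + 120 ≡ 120 (mod 121).

55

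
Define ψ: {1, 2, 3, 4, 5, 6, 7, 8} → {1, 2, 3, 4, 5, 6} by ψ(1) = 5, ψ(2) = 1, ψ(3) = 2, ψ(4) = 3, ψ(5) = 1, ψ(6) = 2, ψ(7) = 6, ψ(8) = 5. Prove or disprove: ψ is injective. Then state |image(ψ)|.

ψ(2) = 1 = ψ(5) with 2 ≠ 5, so ψ is not injective.
The image of ψ is {1, 2, 3, 5, 6}, which has 5 elements.

5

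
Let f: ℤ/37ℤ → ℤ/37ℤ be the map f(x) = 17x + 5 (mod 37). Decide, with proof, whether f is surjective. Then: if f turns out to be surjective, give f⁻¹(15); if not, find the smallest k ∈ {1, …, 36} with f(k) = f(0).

By definition, surjectivity means every element of the codomain has a preimage under f.
Since gcd(17, 37) = 1, 17 is invertible modulo 37. Euclid's algorithm: 37 = 2·17 + 3, 17 = 5·3 + 2, 3 = 1·2 + 1; back-substituting gives 1 = 24·17 − 11·37, so 17⁻¹ ≡ 24 (mod 37).
Then y ↦ 24(y − 5) is a two-sided inverse to f, so every y ∈ ℤ/37ℤ has a preimage.
Thus f is surjective.
Since f is surjective, we compute f⁻¹(15): solve 17x + 5 ≡ 15 (mod 37), i.e. 17x ≡ 10 (mod 37).
Multiplying by 17⁻¹ = 24 gives x ≡ 24·10 = 240 = 6·37 + 18 ≡ 18 (mod 37).
Check: f(18) = 17·18 + 5 = 311 = 8·37 + 15 ≡ 15 (mod 37).

18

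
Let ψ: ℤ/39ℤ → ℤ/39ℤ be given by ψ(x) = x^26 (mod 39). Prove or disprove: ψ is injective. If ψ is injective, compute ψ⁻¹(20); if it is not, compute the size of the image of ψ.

ψ(5): Repeated squaring mod 39: 5^1 ≡ 5, 5^2 ≡ 5² = 25, 5^4 ≡ 25² = 625 ≡ 1, 5^8 ≡ 1² = 1, 5^16 ≡ 1² = 1. Since 26 = 16 + 8 + 2, 5^26 ≡ 1·1·25: 1·1 = 1, then 1·25 = 25. So 5^26 ≡ 25 (mod 39).
ψ(8): Repeated squaring mod 39: 8^1 ≡ 8, 8^2 ≡ 8² = 64 ≡ 25, 8^4 ≡ 25² = 625 ≡ 1, 8^8 ≡ 1² = 1, 8^16 ≡ 1² = 1. Since 26 = 16 + 8 + 2, 8^26 ≡ 1·1·25: 1·1 = 1, then 1·25 = 25. So 8^26 ≡ 25 (mod 39).
So ψ(5) = ψ(8) = 25 while 5 ≠ 8, thus ψ is not injective.
Since ψ is not injective, we determine |image(ψ)|. Computing x^26 mod 39 for each x (by repeated squaring, reducing mod 39 at every step), the values ψ(0), ψ(1), …, ψ(38) are: 0, 1, 4, 9, 16, 25, 36, 10, 25, 3, 22, 4, 27, 13, 1, 30, 22, 16, 12, 10, 10, 12, 16, 22, 30, 1, 13, 27, 4, 22, 3, 25, 10, 36, 25, 16, 9, 4, 1.
The distinct values are {0, 1, 3, 4, 9, 10, 12, 13, 16, 22, 25, 27, 30, 36}; there are 14 of them.

14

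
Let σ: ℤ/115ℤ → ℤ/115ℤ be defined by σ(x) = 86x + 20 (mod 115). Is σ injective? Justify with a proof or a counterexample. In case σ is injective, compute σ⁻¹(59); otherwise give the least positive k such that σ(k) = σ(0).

74

If σ(s) = σ(t), then 86s ≡ 86t (mod 115). Because gcd(86, 115) = 1, we may cancel 86 to get s ≡ t (mod 115).
Therefore σ is injective.
We now compute 86⁻¹ mod 115 explicitly. Euclid's algorithm: 115 = 1·86 + 29, 86 = 2·29 + 28, 29 = 1·28 + 1; back-substituting gives 1 = 111·86 − 83·115, so 86⁻¹ ≡ 111 (mod 115).
Since σ is injective, we find σ⁻¹(59): we need 86x ≡ 59 − 20 ≡ 39 (mod 115). Using 86⁻¹ = 111: x ≡ 111·39 = 4329 = 37·115 + 74, so x = 74.
Check: σ(74) = 86·74 + 20 = 6384 = 55·115 + 59 ≡ 59 (mod 115).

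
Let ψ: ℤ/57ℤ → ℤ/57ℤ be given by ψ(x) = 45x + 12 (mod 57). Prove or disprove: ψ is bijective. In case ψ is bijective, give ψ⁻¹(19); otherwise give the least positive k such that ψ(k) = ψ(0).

19

We have gcd(45, 57) = 3 > 1. Taking a = 0 and b = 19: ψ(0) = 12 and ψ(19) = 45·19 + 12 = 867 ≡ 12 (mod 57).
So ψ(0) = ψ(19) while 0 ≠ 19, thus ψ is not injective, hence not bijective.
Since ψ is not bijective, we find the least positive k with ψ(k) = ψ(0): this means 45k ≡ 0 (mod 57), i.e. 57 ∣ 45k. Since gcd(45, 57) = 3, dividing through by 3 this holds exactly when 19 ∣ 15k, and as gcd(15, 19) = 1, exactly when 19 ∣ k.
The smallest positive such k is 19.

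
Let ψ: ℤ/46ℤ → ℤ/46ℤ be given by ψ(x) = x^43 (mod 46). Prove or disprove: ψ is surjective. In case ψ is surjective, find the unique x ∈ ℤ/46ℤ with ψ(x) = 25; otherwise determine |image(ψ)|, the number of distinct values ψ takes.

Computing x^43 mod 46 for each x (by repeated squaring, reducing mod 46 at every step), the values ψ(0), ψ(1), …, ψ(45) are: 0, 1, 12, 31, 6, 37, 4, 33, 26, 41, 30, 21, 2, 39, 28, 43, 36, 19, 32, 17, 38, 11, 22, 23, 24, 35, 8, 29, 14, 27, 10, 3, 18, 7, 44, 25, 16, 5, 20, 13, 42, 9, 40, 15, 34, 45.
Every element of ℤ/46ℤ appears exactly once in this list, so ψ is a bijection, and in particular surjective.
Since ψ is surjective, we read off the preimage of 25 from the same table: ψ(35) = 25, so ψ⁻¹(25) = 35.

35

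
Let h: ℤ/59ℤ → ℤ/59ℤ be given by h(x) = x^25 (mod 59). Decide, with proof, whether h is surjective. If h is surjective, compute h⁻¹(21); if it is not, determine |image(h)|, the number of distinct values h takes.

25

Since 59 is prime, the nonzero elements of ℤ/59ℤ form a cyclic group of order 58.
As gcd(25, 58) = 1, raising to the 25th power is a bijection on this group: if a^25 ≡ b^25 then (ab^{−1})^25 = 1, and the only element of order dividing gcd(25, 58) = 1 is 1, so a = b.
With h(0) = 0 this makes h injective on all of ℤ/59ℤ, hence bijective (finite equal-size domain and codomain). In particular h is surjective.
Since h is surjective, we find the preimage of 21. The inverse of x ↦ x^25 on (ℤ/59ℤ)^× is x ↦ x^7, because 25·7 = 175 = 3·58 + 1 ≡ 1 (mod 58) and x^{58} = 1 for x ≠ 0 (Fermat). So h⁻¹(21) = 21^7 mod 59.
Repeated squaring mod 59: 21^1 ≡ 21, 21^2 ≡ 21² = 441 ≡ 28, 21^4 ≡ 28² = 784 ≡ 17. Since 7 = 4 + 2 + 1, 21^7 ≡ 17·28·21: 17·28 = 476 ≡ 4, then 4·21 = 84 ≡ 25. So 21^7 ≡ 25 (mod 59).
Hence h⁻¹(21) = 25.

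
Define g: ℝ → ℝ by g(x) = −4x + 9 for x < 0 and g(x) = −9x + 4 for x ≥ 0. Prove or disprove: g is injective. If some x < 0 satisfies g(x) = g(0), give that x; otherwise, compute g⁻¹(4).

0

Both pieces are strictly decreasing (slopes −4 and −9), so each is injective on its own interval.
The left piece maps (−∞, 0) onto (9, ∞); the right piece maps [0, ∞) onto (−∞, 4].
These images are disjoint, so no value is attained by both pieces. Hence g is injective.
Because the two images are disjoint, no x < 0 has g(x) = g(0), so we compute g⁻¹(4): 4 lies in (−∞, 4], so solve −9x + 4 = 4: x = (4 − 4)/(−9) = 0.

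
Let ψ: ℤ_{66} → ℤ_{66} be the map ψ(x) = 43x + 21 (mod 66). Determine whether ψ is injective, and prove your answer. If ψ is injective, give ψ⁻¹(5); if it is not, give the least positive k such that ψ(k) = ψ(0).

If ψ(a) = ψ(b), then 43a ≡ 43b (mod 66). Because gcd(43, 66) = 1, we may cancel 43 to get a ≡ b (mod 66).
Thus ψ is injective.
We now compute 43⁻¹ mod 66 explicitly. Euclid's algorithm: 66 = 1·43 + 23, 43 = 1·23 + 20, 23 = 1·20 + 3, 20 = 6·3 + 2, 3 = 1·2 + 1; back-substituting gives 1 = 43·43 − 28·66, so 43⁻¹ ≡ 43 (mod 66).
Since ψ is injective, we compute ψ⁻¹(5): solve 43x + 21 ≡ 5 (mod 66), i.e. 43x ≡ 50 (mod 66).
Multiplying by 43⁻¹ = 43 gives x ≡ 43·50 = 2150 = 32·66 + 38 ≡ 38 (mod 66).
Check: ψ(38) = 43·38 + 21 = 1655 = 25·66 + 5 ≡ 5 (mod 66).

38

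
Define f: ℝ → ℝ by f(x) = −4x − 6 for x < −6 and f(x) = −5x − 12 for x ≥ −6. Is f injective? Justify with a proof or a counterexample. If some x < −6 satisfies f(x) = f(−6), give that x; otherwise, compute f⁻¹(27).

Both pieces are strictly decreasing (slopes −4 and −5), so each is injective on its own interval.
The left piece maps (−∞, −6) onto (18, ∞); the right piece maps [−6, ∞) onto (−∞, 18].
These images are disjoint, so no value is attained by both pieces. Thus f is injective.
Because the two images are disjoint, no x < −6 has f(x) = f(−6), so we compute f⁻¹(27): 27 lies in (18, ∞), so solve −4x − 6 = 27: x = (27 + 6)/(−4) = −33/4.

-33/4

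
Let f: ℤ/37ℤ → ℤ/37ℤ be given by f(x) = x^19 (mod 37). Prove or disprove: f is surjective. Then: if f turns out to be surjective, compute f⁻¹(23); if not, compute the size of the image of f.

14

Since 37 is prime, the nonzero elements of ℤ/37ℤ form a cyclic group of order 36.
As gcd(19, 36) = 1, raising to the 19th power is a bijection on this group: if u^19 ≡ v^19 then (uv^{−1})^19 = 1, and the only element of order dividing gcd(19, 36) = 1 is 1, so u = v.
With f(0) = 0 this makes f injective on all of ℤ/37ℤ, hence bijective (finite equal-size domain and codomain). In particular f is surjective.
Since f is surjective, we find the preimage of 23. The inverse of x ↦ x^19 on (ℤ/37ℤ)^× is x ↦ x^19, because 19·19 = 361 = 10·36 + 1 ≡ 1 (mod 36) and x^{36} = 1 for x ≠ 0 (Fermat). So f⁻¹(23) = 23^19 mod 37.
Repeated squaring mod 37: 23^1 ≡ 23, 23^2 ≡ 23² = 529 ≡ 11, 23^4 ≡ 11² = 121 ≡ 10, 23^8 ≡ 10² = 100 ≡ 26, 23^16 ≡ 26² = 676 ≡ 10. Since 19 = 16 + 2 + 1, 23^19 ≡ 10·11·23: 10·11 = 110 ≡ 36, then 36·23 = 828 ≡ 14. So 23^19 ≡ 14 (mod 37).
Hence f⁻¹(23) = 14.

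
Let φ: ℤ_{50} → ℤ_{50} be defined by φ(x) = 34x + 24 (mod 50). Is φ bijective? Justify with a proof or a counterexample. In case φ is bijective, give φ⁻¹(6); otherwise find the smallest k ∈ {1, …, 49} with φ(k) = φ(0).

25

We have gcd(34, 50) = 2 > 1. Taking s = 0 and t = 25: φ(0) = 24 and φ(25) = 34·25 + 24 = 874 ≡ 24 (mod 50).
So φ(0) = φ(25) while 0 ≠ 25, so φ is not injective, hence not bijective.
Since φ is not bijective, we find the least positive k with φ(k) = φ(0): this means 34k ≡ 0 (mod 50), i.e. 50 ∣ 34k. Since gcd(34, 50) = 2, dividing through by 2 this holds exactly when 25 ∣ 17k, and as gcd(17, 25) = 1, exactly when 25 ∣ k.
The smallest positive such k is 25.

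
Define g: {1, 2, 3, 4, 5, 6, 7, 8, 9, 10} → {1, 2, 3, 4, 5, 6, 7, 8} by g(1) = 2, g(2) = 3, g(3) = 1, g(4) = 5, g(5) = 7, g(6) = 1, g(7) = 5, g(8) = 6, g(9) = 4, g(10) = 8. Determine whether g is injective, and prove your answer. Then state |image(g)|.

g(3) = 1 = g(6) with 3 ≠ 6, so g is not injective.
The image of g is {1, 2, 3, 4, 5, 6, 7, 8}, which has 8 elements.

8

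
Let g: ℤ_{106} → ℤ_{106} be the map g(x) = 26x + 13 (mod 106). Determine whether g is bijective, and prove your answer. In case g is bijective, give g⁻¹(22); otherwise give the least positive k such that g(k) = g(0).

We have gcd(26, 106) = 2 > 1. Taking s = 0 and t = 53: g(0) = 13 and g(53) = 26·53 + 13 = 1391 ≡ 13 (mod 106).
So g(0) = g(53) while 0 ≠ 53, so g is not injective, hence not bijective.
Since g is not bijective, we find the least positive k with g(k) = g(0): this means 26k ≡ 0 (mod 106), i.e. 106 ∣ 26k. Since gcd(26, 106) = 2, dividing through by 2 this holds exactly when 53 ∣ 13k, and as gcd(13, 53) = 1, exactly when 53 ∣ k.
The smallest positive such k is 53.

53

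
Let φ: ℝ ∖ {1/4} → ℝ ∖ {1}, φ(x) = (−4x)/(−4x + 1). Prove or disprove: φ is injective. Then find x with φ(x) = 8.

2/7

Suppose φ(s) = φ(t). Cross-multiplying: (−4s)(−4t + 1) = (−4t)(−4s + 1).
Expanding both sides and cancelling the symmetric terms leaves −4·(s − t) = 0. Since −4 ≠ 0, s = t. Hence φ is injective.
Solving φ(x) = 8: cross-multiplying gives −4x = 8(−4x + 1), which rearranges to 28x = 8, so x = 2/7.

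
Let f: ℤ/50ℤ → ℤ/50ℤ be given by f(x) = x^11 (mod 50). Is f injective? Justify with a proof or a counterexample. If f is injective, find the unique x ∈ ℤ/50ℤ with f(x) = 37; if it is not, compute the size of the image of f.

f(0) = 0^11 = 0.
f(10): Repeated squaring mod 50: 10^1 ≡ 10, 10^2 ≡ 10² = 100 ≡ 0, 10^4 ≡ 0² = 0, 10^8 ≡ 0² = 0. Since 11 = 8 + 2 + 1, 10^11 ≡ 0·0·10: 0·0 = 0, then 0·10 = 0. So 10^11 ≡ 0 (mod 50).
So f(0) = f(10) = 0 while 0 ≠ 10, thus f is not injective.
Since f is not injective, we determine |image(f)|. Computing x^11 mod 50 for each x (by repeated squaring, reducing mod 50 at every step), the values f(0), f(1), …, f(49) are: 0, 1, 48, 47, 4, 25, 6, 43, 42, 9, 0, 11, 38, 37, 14, 25, 16, 33, 32, 19, 0, 21, 28, 27, 24, 25, 26, 23, 22, 29, 0, 31, 18, 17, 34, 25, 36, 13, 12, 39, 0, 41, 8, 7, 44, 25, 46, 3, 2, 49.
The distinct values are {0, 1, 2, 3, 4, 6, 7, 8, 9, 11, 12, 13, 14, 16, 17, 18, 19, 21, 22, 23, 24, 25, 26, 27, 28, 29, 31, 32, 33, 34, 36, 37, 38, 39, 41, 42, 43, 44, 46, 47, 48, 49}; there are 42 of them.

42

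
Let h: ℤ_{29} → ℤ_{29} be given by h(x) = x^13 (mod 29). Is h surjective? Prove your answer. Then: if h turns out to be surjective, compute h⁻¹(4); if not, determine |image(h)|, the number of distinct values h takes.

22

Since 29 is prime, the nonzero elements of ℤ_{29} form a cyclic group of order 28.
As gcd(13, 28) = 1, raising to the 13th power is a bijection on this group: if x_1^13 ≡ x_2^13 then (x_1x_2^{−1})^13 = 1, and the only element of order dividing gcd(13, 28) = 1 is 1, so x_1 = x_2.
With h(0) = 0 this makes h injective on all of ℤ_{29}, hence bijective (finite equal-size domain and codomain). In particular h is surjective.
Since h is surjective, we find the preimage of 4. The inverse of x ↦ x^13 on (ℤ_{29})^× is x ↦ x^13, because 13·13 = 169 = 6·28 + 1 ≡ 1 (mod 28) and x^{28} = 1 for x ≠ 0 (Fermat). So h⁻¹(4) = 4^13 mod 29.
Repeated squaring mod 29: 4^1 ≡ 4, 4^2 ≡ 4² = 16, 4^4 ≡ 16² = 256 ≡ 24, 4^8 ≡ 24² = 576 ≡ 25. Since 13 = 8 + 4 + 1, 4^13 ≡ 25·24·4: 25·24 = 600 ≡ 20, then 20·4 = 80 ≡ 22. So 4^13 ≡ 22 (mod 29).
Hence h⁻¹(4) = 22.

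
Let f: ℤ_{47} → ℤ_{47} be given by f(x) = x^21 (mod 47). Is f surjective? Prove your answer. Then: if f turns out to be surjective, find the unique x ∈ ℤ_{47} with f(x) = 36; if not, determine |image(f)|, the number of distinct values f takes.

Since 47 is prime, the nonzero elements of ℤ_{47} form a cyclic group of order 46.
As gcd(21, 46) = 1, raising to the 21st power is a bijection on this group: if x_1^21 ≡ x_2^21 then (x_1x_2^{−1})^21 = 1, and the only element of order dividing gcd(21, 46) = 1 is 1, so x_1 = x_2.
With f(0) = 0 this makes f injective on all of ℤ_{47}, hence bijective (finite equal-size domain and codomain). In particular f is surjective.
Since f is surjective, we find the preimage of 36. The inverse of x ↦ x^21 on (ℤ_{47})^× is x ↦ x^11, because 21·11 = 231 = 5·46 + 1 ≡ 1 (mod 46) and x^{46} = 1 for x ≠ 0 (Fermat). So f⁻¹(36) = 36^11 mod 47.
Repeated squaring mod 47: 36^1 ≡ 36, 36^2 ≡ 36² = 1296 ≡ 27, 36^4 ≡ 27² = 729 ≡ 24, 36^8 ≡ 24² = 576 ≡ 12. Since 11 = 8 + 2 + 1, 36^11 ≡ 12·27·36: 12·27 = 324 ≡ 42, then 42·36 = 1512 ≡ 8. So 36^11 ≡ 8 (mod 47).
Hence f⁻¹(36) = 8.

8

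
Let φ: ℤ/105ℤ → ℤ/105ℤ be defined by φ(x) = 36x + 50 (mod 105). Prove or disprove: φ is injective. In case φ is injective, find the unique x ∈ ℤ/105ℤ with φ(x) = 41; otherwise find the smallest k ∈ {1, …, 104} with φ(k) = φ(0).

Recall that φ is injective if φ(s) = φ(t) implies s = t.
We have gcd(36, 105) = 3 > 1. Taking s = 0 and t = 35: φ(0) = 50 and φ(35) = 36·35 + 50 = 1310 ≡ 50 (mod 105).
So φ(0) = φ(35) while 0 ≠ 35, thus φ is not injective.
Since φ is not injective, we find the least positive k with φ(k) = φ(0): this means 36k ≡ 0 (mod 105), i.e. 105 ∣ 36k. Since gcd(36, 105) = 3, dividing through by 3 this holds exactly when 35 ∣ 12k, and as gcd(12, 35) = 1, exactly when 35 ∣ k.
The smallest positive such k is 35.

35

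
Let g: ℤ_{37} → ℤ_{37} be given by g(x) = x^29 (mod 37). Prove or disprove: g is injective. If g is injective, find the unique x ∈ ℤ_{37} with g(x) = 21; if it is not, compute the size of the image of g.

4

Since 37 is prime, the nonzero elements of ℤ_{37} form a cyclic group of order 36.
As gcd(29, 36) = 1, raising to the 29th power is a bijection on this group: if x_1^29 ≡ x_2^29 then (x_1x_2^{−1})^29 = 1, and the only element of order dividing gcd(29, 36) = 1 is 1, so x_1 = x_2.
With g(0) = 0 this makes g injective on all of ℤ_{37}, hence bijective (finite equal-size domain and codomain). In particular g is injective.
Since g is injective, we find the preimage of 21. The inverse of x ↦ x^29 on (ℤ_{37})^× is x ↦ x^5, because 29·5 = 145 = 4·36 + 1 ≡ 1 (mod 36) and x^{36} = 1 for x ≠ 0 (Fermat). So g⁻¹(21) = 21^5 mod 37.
Repeated squaring mod 37: 21^1 ≡ 21, 21^2 ≡ 21² = 441 ≡ 34, 21^4 ≡ 34² = 1156 ≡ 9. Since 5 = 4 + 1, 21^5 ≡ 9·21: 9·21 = 189 ≡ 4. So 21^5 ≡ 4 (mod 37).
Hence g⁻¹(21) = 4.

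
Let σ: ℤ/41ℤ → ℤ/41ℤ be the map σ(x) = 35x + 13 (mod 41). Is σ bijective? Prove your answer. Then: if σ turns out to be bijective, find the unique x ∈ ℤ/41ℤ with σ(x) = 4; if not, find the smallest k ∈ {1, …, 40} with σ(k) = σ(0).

22

Recall: σ is injective if σ(u) = σ(v) implies u = v.
Suppose σ(u) = σ(v) in ℤ/41ℤ. Then 35u + 13 ≡ 35v + 13 (mod 41), thus 35(u − v) ≡ 0 (mod 41).
Since gcd(35, 41) = 1, 35 is invertible modulo 41, therefore u − v ≡ 0 (mod 41), i.e. u = v.
We now compute 35⁻¹ mod 41 explicitly. Euclid's algorithm: 41 = 1·35 + 6, 35 = 5·6 + 5, 6 = 1·5 + 1; back-substituting gives 1 = 34·35 − 29·41, so 35⁻¹ ≡ 34 (mod 41).
For any y ∈ ℤ/41ℤ, x = 34(y − 13) mod 41 satisfies σ(x) = 35·34(y − 13) + 13 ≡ y (since 35·34 ≡ 1 mod 41). So every y has a preimage.
Hence σ is bijective.
Since σ is bijective, we compute σ⁻¹(4): solve 35x + 13 ≡ 4 (mod 41), i.e. 35x ≡ 32 (mod 41).
Multiplying by 35⁻¹ = 34 gives x ≡ 34·32 = 1088 = 26·41 + 22 ≡ 22 (mod 41).
Check: σ(22) = 35·22 + 13 = 783 = 19·41 + 4 ≡ 4 (mod 41).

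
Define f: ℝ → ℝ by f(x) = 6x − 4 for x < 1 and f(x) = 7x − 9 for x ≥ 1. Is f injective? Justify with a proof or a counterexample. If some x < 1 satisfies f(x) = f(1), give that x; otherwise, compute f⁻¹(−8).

1/3

Both pieces are strictly increasing (slopes 6 and 7), so each is injective on its own interval.
The left piece maps (−∞, 1) onto (−∞, 2); the right piece maps [1, ∞) onto [−2, ∞).
These images overlap. In particular f(1) = −2 (right piece), and solving 6x − 4 = −2 on the left piece gives x = 1/3 < 1.
So f(1/3) = f(1) with 1/3 ≠ 1, and f is not injective. This x = 1/3 is the requested value below 1.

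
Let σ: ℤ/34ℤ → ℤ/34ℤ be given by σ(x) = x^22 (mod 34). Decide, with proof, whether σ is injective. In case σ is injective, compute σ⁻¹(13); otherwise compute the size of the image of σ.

18

σ(16): Repeated squaring mod 34: 16^1 ≡ 16, 16^2 ≡ 16² = 256 ≡ 18, 16^4 ≡ 18² = 324 ≡ 18, 16^8 ≡ 18² = 324 ≡ 18, 16^16 ≡ 18² = 324 ≡ 18. Since 22 = 16 + 4 + 2, 16^22 ≡ 18·18·18: 18·18 = 324 ≡ 18, then 18·18 = 324 ≡ 18. So 16^22 ≡ 18 (mod 34).
σ(18): Repeated squaring mod 34: 18^1 ≡ 18, 18^2 ≡ 18² = 324 ≡ 18, 18^4 ≡ 18² = 324 ≡ 18, 18^8 ≡ 18² = 324 ≡ 18, 18^16 ≡ 18² = 324 ≡ 18. Since 22 = 16 + 4 + 2, 18^22 ≡ 18·18·18: 18·18 = 324 ≡ 18, then 18·18 = 324 ≡ 18. So 18^22 ≡ 18 (mod 34).
So σ(16) = σ(18) = 18 while 16 ≠ 18, hence σ is not injective.
Since σ is not injective, we determine |image(σ)|. Computing x^22 mod 34 for each x (by repeated squaring, reducing mod 34 at every step), the values σ(0), σ(1), …, σ(33) are: 0, 1, 30, 15, 16, 19, 8, 9, 4, 21, 26, 25, 2, 33, 32, 13, 18, 17, 18, 13, 32, 33, 2, 25, 26, 21, 4, 9, 8, 19, 16, 15, 30, 1.
The distinct values are {0, 1, 2, 4, 8, 9, 13, 15, 16, 17, 18, 19, 21, 25, 26, 30, 32, 33}; there are 18 of them.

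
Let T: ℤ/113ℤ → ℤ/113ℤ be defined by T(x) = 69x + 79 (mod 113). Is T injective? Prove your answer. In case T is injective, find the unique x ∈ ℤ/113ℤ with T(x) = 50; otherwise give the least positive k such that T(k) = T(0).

Recall: T is injective when T(u) = T(v) forces u = v.
If T(u) = T(v), then 69u ≡ 69v (mod 113). Because gcd(69, 113) = 1, we may cancel 69 to get u ≡ v (mod 113).
Thus T is injective.
We now compute 69⁻¹ mod 113 explicitly. Euclid's algorithm: 113 = 1·69 + 44, 69 = 1·44 + 25, 44 = 1·25 + 19, 25 = 1·19 + 6, 19 = 3·6 + 1; back-substituting gives 1 = 95·69 − 58·113, so 69⁻¹ ≡ 95 (mod 113).
Since T is injective, we find T⁻¹(50): we need 69x ≡ 50 − 79 ≡ 84 (mod 113). Using 69⁻¹ = 95: x ≡ 95·84 = 7980 = 70·113 + 70, so x = 70.
Check: T(70) = 69·70 + 79 = 4909 = 43·113 + 50 ≡ 50 (mod 113).

70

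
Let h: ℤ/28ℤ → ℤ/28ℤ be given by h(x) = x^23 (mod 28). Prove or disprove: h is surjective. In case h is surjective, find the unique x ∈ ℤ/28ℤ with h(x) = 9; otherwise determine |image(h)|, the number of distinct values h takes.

21

h(0) = 0^23 = 0.
h(14): Repeated squaring mod 28: 14^1 ≡ 14, 14^2 ≡ 14² = 196 ≡ 0, 14^4 ≡ 0² = 0, 14^8 ≡ 0² = 0, 14^16 ≡ 0² = 0. Since 23 = 16 + 4 + 2 + 1, 14^23 ≡ 0·0·0·14: 0·0 = 0, then 0·0 = 0, then 0·14 = 0. So 14^23 ≡ 0 (mod 28).
So h(0) = h(14) = 0 while 0 ≠ 14, hence h is not injective.
A non-injective map from the 28-element set ℤ/28ℤ to itself takes at most 27 distinct values, so it cannot be surjective. Therefore h is not surjective.
Since h is not surjective, we determine |image(h)|. Computing x^23 mod 28 for each x (by repeated squaring, reducing mod 28 at every step), the values h(0), h(1), …, h(27) are: 0, 1, 4, 19, 16, 17, 20, 7, 8, 25, 12, 23, 24, 13, 0, 15, 4, 5, 16, 3, 20, 21, 8, 11, 12, 9, 24, 27.
The distinct values are {0, 1, 3, 4, 5, 7, 8, 9, 11, 12, 13, 15, 16, 17, 19, 20, 21, 23, 24, 25, 27}; there are 21 of them.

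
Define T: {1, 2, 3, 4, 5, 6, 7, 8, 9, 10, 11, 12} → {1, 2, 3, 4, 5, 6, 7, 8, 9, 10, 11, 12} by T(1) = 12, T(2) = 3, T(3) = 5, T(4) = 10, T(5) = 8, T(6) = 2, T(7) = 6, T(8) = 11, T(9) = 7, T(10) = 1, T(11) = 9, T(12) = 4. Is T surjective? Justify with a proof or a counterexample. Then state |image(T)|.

Every element of the codomain has a preimage: 1 = T(10), 2 = T(6), 3 = T(2), 4 = T(12), 5 = T(3), 6 = T(7), 7 = T(9), 8 = T(5), 9 = T(11), 10 = T(4), 11 = T(8), 12 = T(1).
Therefore T is surjective.
The image of T is {1, 2, 3, 4, 5, 6, 7, 8, 9, 10, 11, 12}, which has 12 elements.

12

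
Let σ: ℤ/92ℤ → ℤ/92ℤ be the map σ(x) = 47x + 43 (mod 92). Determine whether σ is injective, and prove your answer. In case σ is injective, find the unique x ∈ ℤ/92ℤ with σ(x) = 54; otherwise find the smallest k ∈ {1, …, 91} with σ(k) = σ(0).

57

If σ(s) = σ(t), then 47s ≡ 47t (mod 92). Because gcd(47, 92) = 1, we may cancel 47 to get s ≡ t (mod 92).
Thus σ is injective.
We now compute 47⁻¹ mod 92 explicitly. Euclid's algorithm: 92 = 1·47 + 45, 47 = 1·45 + 2, 45 = 22·2 + 1; back-substituting gives 1 = 47·47 − 24·92, so 47⁻¹ ≡ 47 (mod 92).
Since σ is injective, we compute σ⁻¹(54): solve 47x + 43 ≡ 54 (mod 92), i.e. 47x ≡ 11 (mod 92).
Multiplying by 47⁻¹ = 47 gives x ≡ 47·11 = 517 = 5·92 + 57 ≡ 57 (mod 92).
Check: σ(57) = 47·57 + 43 = 2722 = 29·92 + 54 ≡ 54 (mod 92).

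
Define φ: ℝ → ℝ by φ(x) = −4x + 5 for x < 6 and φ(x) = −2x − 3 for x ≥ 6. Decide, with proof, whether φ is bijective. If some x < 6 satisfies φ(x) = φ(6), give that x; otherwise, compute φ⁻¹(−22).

Both pieces are strictly decreasing (slopes −4 and −2), so each is injective on its own interval.
The left piece maps (−∞, 6) onto (−19, ∞); the right piece maps [6, ∞) onto (−∞, −15].
These images overlap. In particular φ(6) = −15 (right piece), and solving −4x + 5 = −15 on the left piece gives x = 5 < 6.
So φ(5) = φ(6) with 5 ≠ 6, and φ is not injective, hence not bijective. This x = 5 is the requested value below 6.

5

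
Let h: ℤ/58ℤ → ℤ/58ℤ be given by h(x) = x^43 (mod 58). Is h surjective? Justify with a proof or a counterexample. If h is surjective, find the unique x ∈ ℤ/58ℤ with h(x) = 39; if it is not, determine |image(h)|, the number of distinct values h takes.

Computing x^43 mod 58 for each x (by repeated squaring, reducing mod 58 at every step), the values h(0), h(1), …, h(57) are: 0, 1, 56, 55, 4, 5, 6, 7, 50, 9, 48, 47, 46, 13, 44, 43, 16, 41, 40, 39, 20, 37, 22, 23, 24, 25, 32, 31, 28, 29, 30, 27, 26, 33, 34, 35, 36, 21, 38, 19, 18, 17, 42, 15, 14, 45, 12, 11, 10, 49, 8, 51, 52, 53, 54, 3, 2, 57.
Every element of ℤ/58ℤ appears exactly once in this list, so h is a bijection, and in particular surjective.
Since h is surjective, we read off the preimage of 39 from the same table: h(19) = 39, so h⁻¹(39) = 19.

19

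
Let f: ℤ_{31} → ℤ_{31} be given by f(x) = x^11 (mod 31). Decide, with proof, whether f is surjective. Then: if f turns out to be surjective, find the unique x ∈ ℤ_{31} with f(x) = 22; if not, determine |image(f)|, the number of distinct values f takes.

Since 31 is prime, the nonzero elements of ℤ_{31} form a cyclic group of order 30.
As gcd(11, 30) = 1, raising to the 11th power is a bijection on this group: if a^11 ≡ b^11 then (ab^{−1})^11 = 1, and the only element of order dividing gcd(11, 30) = 1 is 1, so a = b.
With f(0) = 0 this makes f injective on all of ℤ_{31}, hence bijective (finite equal-size domain and codomain). In particular f is surjective.
Since f is surjective, we find the preimage of 22. The inverse of x ↦ x^11 on (ℤ_{31})^× is x ↦ x^11, because 11·11 = 121 = 4·30 + 1 ≡ 1 (mod 30) and x^{30} = 1 for x ≠ 0 (Fermat). So f⁻¹(22) = 22^11 mod 31.
Repeated squaring mod 31: 22^1 ≡ 22, 22^2 ≡ 22² = 484 ≡ 19, 22^4 ≡ 19² = 361 ≡ 20, 22^8 ≡ 20² = 400 ≡ 28. Since 11 = 8 + 2 + 1, 22^11 ≡ 28·19·22: 28·19 = 532 ≡ 5, then 5·22 = 110 ≡ 17. So 22^11 ≡ 17 (mod 31).
Hence f⁻¹(22) = 17.

17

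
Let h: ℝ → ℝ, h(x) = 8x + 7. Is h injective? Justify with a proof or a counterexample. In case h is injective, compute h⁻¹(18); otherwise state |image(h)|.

11/8

Suppose h(s) = h(t). Then 8s + 7 = 8t + 7, therefore 8s = 8t, therefore s = t.
Thus h is injective.
Since h is injective, we compute h⁻¹(18) = (18 − 7)/8 = 11/8.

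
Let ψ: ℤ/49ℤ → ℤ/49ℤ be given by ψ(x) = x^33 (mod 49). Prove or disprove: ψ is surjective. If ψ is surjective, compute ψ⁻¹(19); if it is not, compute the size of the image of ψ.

15

ψ(3): Repeated squaring mod 49: 3^1 ≡ 3, 3^2 ≡ 3² = 9, 3^4 ≡ 9² = 81 ≡ 32, 3^8 ≡ 32² = 1024 ≡ 44, 3^16 ≡ 44² = 1936 ≡ 25, 3^32 ≡ 25² = 625 ≡ 37. Since 33 = 32 + 1, 3^33 ≡ 37·3: 37·3 = 111 ≡ 13. So 3^33 ≡ 13 (mod 49).
ψ(5): Repeated squaring mod 49: 5^1 ≡ 5, 5^2 ≡ 5² = 25, 5^4 ≡ 25² = 625 ≡ 37, 5^8 ≡ 37² = 1369 ≡ 46, 5^16 ≡ 46² = 2116 ≡ 9, 5^32 ≡ 9² = 81 ≡ 32. Since 33 = 32 + 1, 5^33 ≡ 32·5: 32·5 = 160 ≡ 13. So 5^33 ≡ 13 (mod 49).
So ψ(3) = ψ(5) = 13 while 3 ≠ 5, so ψ is not injective.
A non-injective map from the 49-element set ℤ/49ℤ to itself takes at most 48 distinct values, so it cannot be surjective. Thus ψ is not surjective.
Since ψ is not surjective, we determine |image(ψ)|. Computing x^33 mod 49 for each x (by repeated squaring, reducing mod 49 at every step), the values ψ(0), ψ(1), …, ψ(48) are: 0, 1, 29, 13, 8, 13, 34, 0, 36, 22, 34, 29, 6, 20, 0, 22, 15, 6, 1, 48, 6, 0, 8, 8, 27, 22, 41, 41, 0, 43, 1, 48, 43, 34, 27, 0, 29, 43, 20, 15, 27, 13, 0, 15, 36, 41, 36, 20, 48.
The distinct values are {0, 1, 6, 8, 13, 15, 20, 22, 27, 29, 34, 36, 41, 43, 48}; there are 15 of them.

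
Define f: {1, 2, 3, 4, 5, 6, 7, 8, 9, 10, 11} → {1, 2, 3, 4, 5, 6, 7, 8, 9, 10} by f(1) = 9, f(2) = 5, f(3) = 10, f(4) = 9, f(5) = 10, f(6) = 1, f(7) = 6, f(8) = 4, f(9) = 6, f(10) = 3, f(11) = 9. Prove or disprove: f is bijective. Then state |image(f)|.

7

f(1) = 9 = f(4) with 1 ≠ 4, so f is not injective, hence not bijective.
The image of f is {1, 3, 4, 5, 6, 9, 10}, which has 7 elements.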